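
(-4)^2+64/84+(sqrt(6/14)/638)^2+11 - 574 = -546.24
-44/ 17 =-2.59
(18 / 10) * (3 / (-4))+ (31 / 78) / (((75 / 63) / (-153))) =-68157 / 1300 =-52.43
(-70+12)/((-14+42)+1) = -2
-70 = -70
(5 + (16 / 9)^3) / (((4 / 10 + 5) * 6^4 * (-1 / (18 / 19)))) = -38705 / 26926344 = -0.00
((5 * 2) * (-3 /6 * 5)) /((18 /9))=-25 /2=-12.50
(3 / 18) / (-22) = -1 / 132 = -0.01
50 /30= 5 /3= 1.67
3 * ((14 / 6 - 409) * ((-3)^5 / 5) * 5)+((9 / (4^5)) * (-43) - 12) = 296447.62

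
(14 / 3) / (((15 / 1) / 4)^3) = 896 / 10125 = 0.09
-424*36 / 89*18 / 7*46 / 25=-12638592 / 15575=-811.47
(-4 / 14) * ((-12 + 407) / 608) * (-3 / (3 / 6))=1185 / 1064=1.11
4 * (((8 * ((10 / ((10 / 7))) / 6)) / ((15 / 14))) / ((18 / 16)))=12544 / 405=30.97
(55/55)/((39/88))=88/39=2.26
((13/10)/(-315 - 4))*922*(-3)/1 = 17979/1595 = 11.27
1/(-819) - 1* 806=-660115/819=-806.00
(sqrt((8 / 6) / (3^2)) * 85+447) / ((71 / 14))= 2380 * sqrt(3) / 639+6258 / 71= 94.59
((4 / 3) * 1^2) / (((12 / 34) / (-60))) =-680 / 3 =-226.67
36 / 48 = 3 / 4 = 0.75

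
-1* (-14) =14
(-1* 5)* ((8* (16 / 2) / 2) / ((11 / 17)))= -2720 / 11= -247.27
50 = 50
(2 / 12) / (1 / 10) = 5 / 3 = 1.67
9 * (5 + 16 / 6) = 69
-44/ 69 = -0.64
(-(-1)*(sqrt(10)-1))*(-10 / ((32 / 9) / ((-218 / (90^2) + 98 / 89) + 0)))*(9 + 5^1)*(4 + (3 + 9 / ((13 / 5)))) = 46076681 / 104130-46076681*sqrt(10) / 104130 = -956.79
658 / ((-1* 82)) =-329 / 41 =-8.02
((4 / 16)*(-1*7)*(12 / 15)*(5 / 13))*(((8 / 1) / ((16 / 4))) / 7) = -0.15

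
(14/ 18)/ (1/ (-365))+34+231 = -170/ 9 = -18.89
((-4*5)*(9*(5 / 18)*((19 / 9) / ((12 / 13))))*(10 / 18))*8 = -123500 / 243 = -508.23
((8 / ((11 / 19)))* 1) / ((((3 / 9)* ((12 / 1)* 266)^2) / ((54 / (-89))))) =-9 / 3645796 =-0.00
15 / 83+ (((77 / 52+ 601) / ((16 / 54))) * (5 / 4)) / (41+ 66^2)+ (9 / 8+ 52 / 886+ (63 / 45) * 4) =10145541391731 / 1345121797760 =7.54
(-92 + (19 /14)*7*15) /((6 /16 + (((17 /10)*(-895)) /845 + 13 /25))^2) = 61.58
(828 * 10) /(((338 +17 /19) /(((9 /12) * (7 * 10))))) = 8259300 /6439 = 1282.70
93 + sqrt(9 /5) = 3 * sqrt(5) /5 + 93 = 94.34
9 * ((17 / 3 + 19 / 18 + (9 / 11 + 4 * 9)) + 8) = 10205 / 22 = 463.86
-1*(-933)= 933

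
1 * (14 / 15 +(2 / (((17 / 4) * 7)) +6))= 12496 / 1785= 7.00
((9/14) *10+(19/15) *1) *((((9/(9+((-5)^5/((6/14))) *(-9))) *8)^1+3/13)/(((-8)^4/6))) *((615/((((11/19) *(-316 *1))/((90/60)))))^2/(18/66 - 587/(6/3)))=-818483210025165/3611460489607979008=-0.00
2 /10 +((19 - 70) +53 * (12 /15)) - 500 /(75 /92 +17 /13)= -3096638 /12695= -243.93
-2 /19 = -0.11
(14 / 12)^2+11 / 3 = 181 / 36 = 5.03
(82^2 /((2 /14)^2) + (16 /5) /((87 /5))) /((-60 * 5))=-7166107 /6525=-1098.25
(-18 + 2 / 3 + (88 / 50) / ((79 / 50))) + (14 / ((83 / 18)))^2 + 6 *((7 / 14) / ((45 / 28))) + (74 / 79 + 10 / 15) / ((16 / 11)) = -131668463 / 32653860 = -4.03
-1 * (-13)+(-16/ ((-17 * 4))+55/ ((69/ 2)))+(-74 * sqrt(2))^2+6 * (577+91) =17565475/ 1173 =14974.83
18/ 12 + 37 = 77/ 2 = 38.50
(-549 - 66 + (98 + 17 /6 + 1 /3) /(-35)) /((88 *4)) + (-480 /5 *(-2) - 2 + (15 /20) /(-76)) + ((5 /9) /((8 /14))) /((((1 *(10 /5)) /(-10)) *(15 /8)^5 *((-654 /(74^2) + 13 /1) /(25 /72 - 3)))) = 1529655428023876583 /8124452865144000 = 188.28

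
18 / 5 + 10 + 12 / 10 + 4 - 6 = 64 / 5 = 12.80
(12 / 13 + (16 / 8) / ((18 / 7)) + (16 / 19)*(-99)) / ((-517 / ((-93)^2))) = 174466667 / 127699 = 1366.23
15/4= 3.75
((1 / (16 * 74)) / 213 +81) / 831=20427553 / 209571552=0.10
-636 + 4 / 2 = -634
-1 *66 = -66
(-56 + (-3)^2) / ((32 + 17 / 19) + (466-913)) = 893 / 7868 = 0.11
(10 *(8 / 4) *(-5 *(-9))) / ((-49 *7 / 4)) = -10.50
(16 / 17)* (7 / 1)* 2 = 224 / 17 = 13.18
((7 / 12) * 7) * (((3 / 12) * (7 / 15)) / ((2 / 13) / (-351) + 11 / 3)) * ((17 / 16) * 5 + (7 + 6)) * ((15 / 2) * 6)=458576937 / 4282624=107.08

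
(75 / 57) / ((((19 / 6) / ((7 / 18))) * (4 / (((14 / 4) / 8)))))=1225 / 69312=0.02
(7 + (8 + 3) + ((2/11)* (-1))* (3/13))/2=1284/143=8.98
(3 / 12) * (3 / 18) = 1 / 24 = 0.04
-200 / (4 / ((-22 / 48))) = 275 / 12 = 22.92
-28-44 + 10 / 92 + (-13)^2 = 4467 / 46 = 97.11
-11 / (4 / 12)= -33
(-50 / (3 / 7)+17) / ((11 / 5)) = -45.30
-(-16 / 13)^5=2.82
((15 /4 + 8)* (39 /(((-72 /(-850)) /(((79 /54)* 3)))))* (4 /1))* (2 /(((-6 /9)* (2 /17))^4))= 5140130814975 /1024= 5019658999.00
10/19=0.53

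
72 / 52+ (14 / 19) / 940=160831 / 116090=1.39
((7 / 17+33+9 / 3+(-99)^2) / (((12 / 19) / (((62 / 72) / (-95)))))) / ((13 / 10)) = -1296079 / 11934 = -108.60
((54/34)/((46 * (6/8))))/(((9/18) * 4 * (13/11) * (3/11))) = 363/5083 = 0.07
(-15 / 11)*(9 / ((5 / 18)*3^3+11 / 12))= -1620 / 1111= -1.46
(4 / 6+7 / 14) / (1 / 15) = 35 / 2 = 17.50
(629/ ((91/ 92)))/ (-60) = -14467/ 1365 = -10.60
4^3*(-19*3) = -3648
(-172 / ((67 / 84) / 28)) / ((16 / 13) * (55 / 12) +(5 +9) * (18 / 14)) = -7888608 / 30887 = -255.40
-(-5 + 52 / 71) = 303 / 71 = 4.27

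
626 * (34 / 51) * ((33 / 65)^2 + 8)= 43681028 / 12675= 3446.23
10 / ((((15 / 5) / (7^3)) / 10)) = 34300 / 3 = 11433.33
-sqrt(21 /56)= -sqrt(6) /4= -0.61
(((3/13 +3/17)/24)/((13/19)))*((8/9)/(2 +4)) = 95/25857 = 0.00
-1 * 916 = -916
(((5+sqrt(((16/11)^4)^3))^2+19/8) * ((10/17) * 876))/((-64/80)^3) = -727745835626342945625/3414610073872448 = -213127.07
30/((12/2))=5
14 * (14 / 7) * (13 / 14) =26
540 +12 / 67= 36192 / 67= 540.18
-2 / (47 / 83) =-166 / 47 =-3.53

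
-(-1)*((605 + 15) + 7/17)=10547/17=620.41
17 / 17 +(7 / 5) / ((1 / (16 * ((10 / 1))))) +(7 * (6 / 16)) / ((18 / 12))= 907 / 4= 226.75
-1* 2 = -2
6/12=1/2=0.50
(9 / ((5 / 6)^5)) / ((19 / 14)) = 979776 / 59375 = 16.50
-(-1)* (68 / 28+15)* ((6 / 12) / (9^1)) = 61 / 63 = 0.97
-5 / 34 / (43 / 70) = -175 / 731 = -0.24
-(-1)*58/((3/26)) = 1508/3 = 502.67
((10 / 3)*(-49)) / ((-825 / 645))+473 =19823 / 33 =600.70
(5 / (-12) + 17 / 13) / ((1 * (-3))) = -139 / 468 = -0.30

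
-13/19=-0.68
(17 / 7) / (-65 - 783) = -17 / 5936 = -0.00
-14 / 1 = -14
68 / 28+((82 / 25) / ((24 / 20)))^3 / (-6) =-138197 / 141750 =-0.97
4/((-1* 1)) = -4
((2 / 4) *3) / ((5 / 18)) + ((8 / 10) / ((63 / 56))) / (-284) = 5.40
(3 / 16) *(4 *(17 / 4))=51 / 16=3.19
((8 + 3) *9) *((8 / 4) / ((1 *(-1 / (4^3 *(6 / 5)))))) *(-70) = 1064448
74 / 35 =2.11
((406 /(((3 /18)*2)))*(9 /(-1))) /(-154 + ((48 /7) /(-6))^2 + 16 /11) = 2954259 /40759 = 72.48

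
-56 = -56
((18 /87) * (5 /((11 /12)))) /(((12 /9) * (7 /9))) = 1.09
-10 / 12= -5 / 6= -0.83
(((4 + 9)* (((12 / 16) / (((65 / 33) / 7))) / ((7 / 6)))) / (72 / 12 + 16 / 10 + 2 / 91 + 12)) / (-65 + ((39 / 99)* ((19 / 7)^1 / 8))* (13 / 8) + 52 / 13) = -0.02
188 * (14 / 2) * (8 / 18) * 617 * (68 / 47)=4699072 / 9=522119.11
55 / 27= 2.04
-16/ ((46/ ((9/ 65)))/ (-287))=20664/ 1495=13.82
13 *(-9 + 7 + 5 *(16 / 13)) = 54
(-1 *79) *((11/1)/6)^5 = -12723029/7776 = -1636.19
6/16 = 3/8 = 0.38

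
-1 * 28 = -28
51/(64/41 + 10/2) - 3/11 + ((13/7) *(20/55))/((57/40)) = 9414926/1180641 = 7.97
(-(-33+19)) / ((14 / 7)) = 7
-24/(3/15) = -120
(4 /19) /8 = 1 /38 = 0.03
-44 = -44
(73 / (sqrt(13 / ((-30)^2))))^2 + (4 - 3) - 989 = 4783256 / 13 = 367942.77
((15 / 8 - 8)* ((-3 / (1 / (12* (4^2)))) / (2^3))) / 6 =147 / 2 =73.50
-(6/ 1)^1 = -6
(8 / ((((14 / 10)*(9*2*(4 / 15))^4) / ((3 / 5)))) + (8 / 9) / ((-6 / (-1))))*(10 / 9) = 24935 / 145152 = 0.17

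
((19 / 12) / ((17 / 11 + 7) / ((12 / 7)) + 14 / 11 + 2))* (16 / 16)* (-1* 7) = -1463 / 1090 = -1.34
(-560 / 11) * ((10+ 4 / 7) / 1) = -5920 / 11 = -538.18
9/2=4.50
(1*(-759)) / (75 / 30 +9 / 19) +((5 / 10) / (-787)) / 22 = -255.24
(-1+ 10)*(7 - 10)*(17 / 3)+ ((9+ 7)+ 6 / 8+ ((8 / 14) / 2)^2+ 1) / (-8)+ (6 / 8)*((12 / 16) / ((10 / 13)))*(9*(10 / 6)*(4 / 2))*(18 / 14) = -199173 / 1568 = -127.02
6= 6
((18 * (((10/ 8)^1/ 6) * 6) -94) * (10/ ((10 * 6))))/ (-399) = 143/ 4788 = 0.03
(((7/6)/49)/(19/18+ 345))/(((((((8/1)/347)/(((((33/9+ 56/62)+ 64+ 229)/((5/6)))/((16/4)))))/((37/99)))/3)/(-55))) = -177653243/10813544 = -16.43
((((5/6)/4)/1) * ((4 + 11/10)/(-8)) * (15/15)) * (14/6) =-0.31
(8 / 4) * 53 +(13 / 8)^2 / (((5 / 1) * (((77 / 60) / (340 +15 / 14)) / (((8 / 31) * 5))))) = 19189241 / 66836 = 287.11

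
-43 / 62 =-0.69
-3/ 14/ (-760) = 3/ 10640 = 0.00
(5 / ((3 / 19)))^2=1002.78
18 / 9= 2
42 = 42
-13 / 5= -2.60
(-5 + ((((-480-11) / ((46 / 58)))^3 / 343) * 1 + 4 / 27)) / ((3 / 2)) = -155896109031248 / 338035761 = -461182.30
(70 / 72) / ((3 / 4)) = 35 / 27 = 1.30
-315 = -315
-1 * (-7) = 7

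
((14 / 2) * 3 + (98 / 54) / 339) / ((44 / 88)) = 384524 / 9153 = 42.01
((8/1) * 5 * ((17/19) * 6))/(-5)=-42.95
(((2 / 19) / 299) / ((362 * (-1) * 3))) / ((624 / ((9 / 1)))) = -1 / 213878288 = -0.00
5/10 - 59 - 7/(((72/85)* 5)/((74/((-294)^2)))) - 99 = -70013789/444528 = -157.50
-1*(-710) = 710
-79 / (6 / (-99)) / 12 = 869 / 8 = 108.62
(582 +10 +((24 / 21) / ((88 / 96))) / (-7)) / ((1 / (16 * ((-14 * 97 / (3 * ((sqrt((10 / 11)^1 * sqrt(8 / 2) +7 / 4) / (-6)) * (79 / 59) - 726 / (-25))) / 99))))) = -30331102699110400 / 20339438466053 - 11537736485120000 * sqrt(1727) / 22149648489531717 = -1512.89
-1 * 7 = -7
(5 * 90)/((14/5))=1125/7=160.71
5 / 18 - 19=-337 / 18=-18.72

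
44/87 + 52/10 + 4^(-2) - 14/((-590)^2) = 5.77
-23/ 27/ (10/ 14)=-161/ 135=-1.19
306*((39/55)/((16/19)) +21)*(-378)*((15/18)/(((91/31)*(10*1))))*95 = -15589249713/2288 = -6813483.27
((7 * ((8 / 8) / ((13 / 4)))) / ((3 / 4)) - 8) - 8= -512 / 39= -13.13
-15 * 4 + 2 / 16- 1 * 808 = -6943 / 8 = -867.88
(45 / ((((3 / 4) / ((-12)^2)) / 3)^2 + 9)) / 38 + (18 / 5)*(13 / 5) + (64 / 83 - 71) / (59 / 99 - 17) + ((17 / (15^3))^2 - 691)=-406835914521448193779 / 600737706363375000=-677.23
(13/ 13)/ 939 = 1/ 939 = 0.00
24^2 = 576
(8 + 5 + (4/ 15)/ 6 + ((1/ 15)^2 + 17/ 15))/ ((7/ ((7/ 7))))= 3191/ 1575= 2.03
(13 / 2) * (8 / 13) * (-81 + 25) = -224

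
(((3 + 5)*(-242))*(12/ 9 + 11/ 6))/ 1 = -18392/ 3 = -6130.67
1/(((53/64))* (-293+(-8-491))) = -8/5247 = -0.00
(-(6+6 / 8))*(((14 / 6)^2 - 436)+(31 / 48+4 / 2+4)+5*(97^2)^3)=-1799219530463511 / 64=-28112805163492.36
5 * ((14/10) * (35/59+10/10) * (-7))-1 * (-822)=743.93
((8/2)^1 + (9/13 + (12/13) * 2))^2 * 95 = 686375/169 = 4061.39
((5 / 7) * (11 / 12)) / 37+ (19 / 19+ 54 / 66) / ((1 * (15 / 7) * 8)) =4231 / 34188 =0.12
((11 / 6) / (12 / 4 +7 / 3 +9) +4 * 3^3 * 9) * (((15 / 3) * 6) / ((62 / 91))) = 114118095 / 2666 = 42804.99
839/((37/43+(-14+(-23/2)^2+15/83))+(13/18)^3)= 17463288312/2490816551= 7.01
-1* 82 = -82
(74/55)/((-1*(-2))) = 37/55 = 0.67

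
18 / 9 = 2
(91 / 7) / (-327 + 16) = -13 / 311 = -0.04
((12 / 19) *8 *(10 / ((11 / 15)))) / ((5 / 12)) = 34560 / 209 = 165.36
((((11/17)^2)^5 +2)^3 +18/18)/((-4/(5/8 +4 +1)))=-843911267502423112930945417571911635165/65547725806518124452432008230337750792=-12.87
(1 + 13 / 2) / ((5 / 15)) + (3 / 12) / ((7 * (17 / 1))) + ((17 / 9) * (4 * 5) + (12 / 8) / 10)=323602 / 5355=60.43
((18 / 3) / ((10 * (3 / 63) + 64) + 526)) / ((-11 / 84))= -1323 / 17050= -0.08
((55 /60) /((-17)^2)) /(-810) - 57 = -160117571 /2809080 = -57.00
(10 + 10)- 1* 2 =18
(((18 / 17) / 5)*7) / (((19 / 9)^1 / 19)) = 1134 / 85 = 13.34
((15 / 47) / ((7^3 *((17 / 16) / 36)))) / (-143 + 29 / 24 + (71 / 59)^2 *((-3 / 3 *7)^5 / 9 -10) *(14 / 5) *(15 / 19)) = -13714583040 / 2676161683210337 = -0.00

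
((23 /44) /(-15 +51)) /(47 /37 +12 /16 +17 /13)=11063 /2535588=0.00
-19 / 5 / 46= -19 / 230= -0.08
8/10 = 4/5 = 0.80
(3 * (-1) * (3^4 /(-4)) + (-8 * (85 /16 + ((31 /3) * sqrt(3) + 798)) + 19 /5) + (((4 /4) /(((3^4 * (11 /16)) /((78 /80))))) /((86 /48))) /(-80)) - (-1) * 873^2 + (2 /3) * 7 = 321732019733 /425700 - 248 * sqrt(3) /3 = 755628.53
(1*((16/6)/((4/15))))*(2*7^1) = 140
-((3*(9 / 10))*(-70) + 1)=188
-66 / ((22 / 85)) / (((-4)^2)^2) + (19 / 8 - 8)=-1695 / 256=-6.62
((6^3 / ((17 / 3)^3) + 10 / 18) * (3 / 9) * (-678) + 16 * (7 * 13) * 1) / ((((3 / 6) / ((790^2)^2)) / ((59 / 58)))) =1079303810010897460000 / 1282293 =841698278015163.04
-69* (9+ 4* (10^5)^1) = -27600621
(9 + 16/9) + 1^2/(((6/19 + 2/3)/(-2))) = 2203/252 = 8.74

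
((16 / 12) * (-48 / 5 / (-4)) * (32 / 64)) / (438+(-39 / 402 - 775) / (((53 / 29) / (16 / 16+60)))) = -56816 / 903114855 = -0.00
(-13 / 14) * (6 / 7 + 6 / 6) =-169 / 98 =-1.72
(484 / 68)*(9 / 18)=121 / 34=3.56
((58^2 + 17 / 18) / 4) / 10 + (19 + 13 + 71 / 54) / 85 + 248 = 12209971 / 36720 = 332.52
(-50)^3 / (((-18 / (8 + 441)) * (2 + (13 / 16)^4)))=1839104000000 / 1436697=1280091.77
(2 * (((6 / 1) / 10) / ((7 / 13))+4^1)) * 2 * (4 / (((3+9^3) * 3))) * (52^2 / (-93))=-1936064 / 1786995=-1.08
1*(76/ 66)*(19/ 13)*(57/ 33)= 13718/ 4719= 2.91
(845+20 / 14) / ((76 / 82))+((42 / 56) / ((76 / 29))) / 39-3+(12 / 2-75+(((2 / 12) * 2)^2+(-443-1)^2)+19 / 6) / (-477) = 59038027943 / 118761552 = 497.11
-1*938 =-938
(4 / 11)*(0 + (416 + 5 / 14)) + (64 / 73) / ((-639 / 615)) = 180260002 / 1197273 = 150.56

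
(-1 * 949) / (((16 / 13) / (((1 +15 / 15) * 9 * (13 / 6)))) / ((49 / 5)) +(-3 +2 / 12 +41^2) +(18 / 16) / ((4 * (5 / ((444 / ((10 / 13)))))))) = -9430402800 / 16998945841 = -0.55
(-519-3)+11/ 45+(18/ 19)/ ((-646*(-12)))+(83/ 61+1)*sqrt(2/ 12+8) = -576362357/ 1104660+168*sqrt(6)/ 61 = -515.01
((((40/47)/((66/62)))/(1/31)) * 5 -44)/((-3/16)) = -1983296/4653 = -426.24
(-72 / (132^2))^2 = 1 / 58564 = 0.00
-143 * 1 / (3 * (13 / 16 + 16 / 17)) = -38896 / 1431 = -27.18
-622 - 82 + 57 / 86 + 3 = -60229 / 86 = -700.34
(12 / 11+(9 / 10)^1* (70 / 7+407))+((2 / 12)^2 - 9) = 727489 / 1980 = 367.42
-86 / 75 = -1.15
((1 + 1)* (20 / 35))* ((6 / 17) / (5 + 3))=6 / 119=0.05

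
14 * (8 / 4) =28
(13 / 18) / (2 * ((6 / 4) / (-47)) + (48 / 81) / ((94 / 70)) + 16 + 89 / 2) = 1833 / 154507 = 0.01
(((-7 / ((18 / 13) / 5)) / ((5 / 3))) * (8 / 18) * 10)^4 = 10971993760000 / 531441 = 20645741.97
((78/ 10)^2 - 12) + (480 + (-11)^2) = 16246/ 25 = 649.84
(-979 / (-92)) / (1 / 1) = 979 / 92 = 10.64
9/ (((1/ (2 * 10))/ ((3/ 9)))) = 60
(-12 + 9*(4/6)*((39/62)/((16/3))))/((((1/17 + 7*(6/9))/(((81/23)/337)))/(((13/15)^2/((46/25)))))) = -0.01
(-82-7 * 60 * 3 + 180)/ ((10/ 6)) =-3486/ 5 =-697.20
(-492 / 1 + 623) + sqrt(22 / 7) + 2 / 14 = sqrt(154) / 7 + 918 / 7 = 132.92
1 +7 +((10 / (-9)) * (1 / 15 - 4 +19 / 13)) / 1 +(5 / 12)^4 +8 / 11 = 34111775 / 2965248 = 11.50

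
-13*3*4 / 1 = -156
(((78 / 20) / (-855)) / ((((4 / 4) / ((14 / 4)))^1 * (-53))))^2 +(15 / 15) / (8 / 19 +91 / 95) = 8670120034811 / 11955637710000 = 0.73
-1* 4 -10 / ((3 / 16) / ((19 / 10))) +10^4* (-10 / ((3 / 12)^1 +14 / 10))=-2003476 / 33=-60711.39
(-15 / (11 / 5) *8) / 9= -200 / 33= -6.06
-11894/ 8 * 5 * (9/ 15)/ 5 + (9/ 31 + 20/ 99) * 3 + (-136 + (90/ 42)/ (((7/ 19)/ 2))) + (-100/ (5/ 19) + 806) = -590436227/ 1002540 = -588.94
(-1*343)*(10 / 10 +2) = -1029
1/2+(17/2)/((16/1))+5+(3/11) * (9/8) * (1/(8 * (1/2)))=1075/176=6.11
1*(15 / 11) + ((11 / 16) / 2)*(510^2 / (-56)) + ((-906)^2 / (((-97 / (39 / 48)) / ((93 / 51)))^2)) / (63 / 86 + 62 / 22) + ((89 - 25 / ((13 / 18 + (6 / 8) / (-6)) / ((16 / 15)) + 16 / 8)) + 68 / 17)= -64513720997451273531 / 44246154564535616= -1458.06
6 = 6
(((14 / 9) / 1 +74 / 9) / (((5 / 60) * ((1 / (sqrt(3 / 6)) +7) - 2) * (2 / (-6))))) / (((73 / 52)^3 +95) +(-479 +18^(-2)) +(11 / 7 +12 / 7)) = 12755957760 / 63002284181 - 2551191552 * sqrt(2) / 63002284181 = 0.15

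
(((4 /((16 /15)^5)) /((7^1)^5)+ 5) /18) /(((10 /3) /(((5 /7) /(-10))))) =-4406006083 /740183506944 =-0.01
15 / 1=15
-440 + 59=-381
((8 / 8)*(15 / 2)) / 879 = 5 / 586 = 0.01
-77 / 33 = -2.33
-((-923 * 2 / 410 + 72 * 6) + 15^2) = -133762 / 205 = -652.50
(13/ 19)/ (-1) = -13/ 19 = -0.68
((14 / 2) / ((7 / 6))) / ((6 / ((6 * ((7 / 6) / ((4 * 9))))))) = 0.19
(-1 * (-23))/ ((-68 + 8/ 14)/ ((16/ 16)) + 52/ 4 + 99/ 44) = -644/ 1461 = -0.44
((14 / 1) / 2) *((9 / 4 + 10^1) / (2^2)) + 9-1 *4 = 423 / 16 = 26.44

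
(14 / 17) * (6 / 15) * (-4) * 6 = -672 / 85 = -7.91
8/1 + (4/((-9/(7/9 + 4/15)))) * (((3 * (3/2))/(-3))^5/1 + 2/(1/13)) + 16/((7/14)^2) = 205597/3240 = 63.46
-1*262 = -262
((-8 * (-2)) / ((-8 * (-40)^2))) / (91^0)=-1 / 800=-0.00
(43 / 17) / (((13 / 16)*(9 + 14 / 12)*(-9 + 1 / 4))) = -16512 / 471835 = -0.03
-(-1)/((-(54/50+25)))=-25/652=-0.04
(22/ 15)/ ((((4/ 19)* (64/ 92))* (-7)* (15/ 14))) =-4807/ 3600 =-1.34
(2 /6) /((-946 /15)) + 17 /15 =16007 /14190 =1.13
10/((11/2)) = 20/11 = 1.82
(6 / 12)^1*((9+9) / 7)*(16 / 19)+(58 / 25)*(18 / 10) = 87426 / 16625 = 5.26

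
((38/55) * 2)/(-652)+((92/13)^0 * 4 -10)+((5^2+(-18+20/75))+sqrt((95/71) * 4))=6802/5379+2 * sqrt(6745)/71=3.58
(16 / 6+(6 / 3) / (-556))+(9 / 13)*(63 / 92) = 1564597 / 498732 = 3.14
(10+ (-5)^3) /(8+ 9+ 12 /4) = -23 /4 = -5.75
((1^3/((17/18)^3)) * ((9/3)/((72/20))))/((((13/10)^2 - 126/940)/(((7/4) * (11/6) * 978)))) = 71672485500/35928769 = 1994.85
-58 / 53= -1.09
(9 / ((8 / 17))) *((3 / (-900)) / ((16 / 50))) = -51 / 256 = -0.20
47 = 47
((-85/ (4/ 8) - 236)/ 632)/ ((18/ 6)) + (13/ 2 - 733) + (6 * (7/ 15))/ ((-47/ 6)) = -161977007/ 222780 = -727.07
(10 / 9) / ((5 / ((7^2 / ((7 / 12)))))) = 56 / 3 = 18.67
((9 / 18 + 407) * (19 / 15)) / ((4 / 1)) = 3097 / 24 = 129.04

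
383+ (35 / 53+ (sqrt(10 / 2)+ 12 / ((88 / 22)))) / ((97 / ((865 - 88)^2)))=603729 * sqrt(5) / 97+ 1227757 / 53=37082.54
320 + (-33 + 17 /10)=2887 /10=288.70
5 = 5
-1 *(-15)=15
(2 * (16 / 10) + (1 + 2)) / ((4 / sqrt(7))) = 31 * sqrt(7) / 20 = 4.10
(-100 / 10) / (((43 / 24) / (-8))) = 1920 / 43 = 44.65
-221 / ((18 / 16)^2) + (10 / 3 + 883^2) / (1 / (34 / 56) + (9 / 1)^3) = 897953719 / 1006101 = 892.51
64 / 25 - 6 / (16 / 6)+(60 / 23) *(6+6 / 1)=72713 / 2300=31.61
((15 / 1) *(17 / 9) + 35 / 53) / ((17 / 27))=41490 / 901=46.05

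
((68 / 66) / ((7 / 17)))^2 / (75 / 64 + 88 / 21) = 1.17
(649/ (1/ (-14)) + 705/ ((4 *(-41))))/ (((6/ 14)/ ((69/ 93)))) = -15736.97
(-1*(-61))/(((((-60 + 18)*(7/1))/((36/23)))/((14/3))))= -244/161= -1.52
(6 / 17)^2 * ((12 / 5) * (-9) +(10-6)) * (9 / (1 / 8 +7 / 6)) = -684288 / 44795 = -15.28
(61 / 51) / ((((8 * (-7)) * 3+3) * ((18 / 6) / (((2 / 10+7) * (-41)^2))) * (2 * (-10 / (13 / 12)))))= 1333033 / 841500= 1.58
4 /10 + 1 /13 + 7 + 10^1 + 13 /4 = 5389 /260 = 20.73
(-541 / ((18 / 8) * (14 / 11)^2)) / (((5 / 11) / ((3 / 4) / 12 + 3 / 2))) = -3600355 / 7056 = -510.25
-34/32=-17/16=-1.06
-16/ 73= -0.22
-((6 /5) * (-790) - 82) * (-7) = -7210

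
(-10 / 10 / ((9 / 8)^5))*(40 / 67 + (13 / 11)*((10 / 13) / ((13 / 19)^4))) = -40406548480 / 15345054153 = -2.63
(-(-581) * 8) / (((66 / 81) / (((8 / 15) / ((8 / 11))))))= 20916 / 5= 4183.20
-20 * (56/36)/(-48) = 0.65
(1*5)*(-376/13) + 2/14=-13147/91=-144.47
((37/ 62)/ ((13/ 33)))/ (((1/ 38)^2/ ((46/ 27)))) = 13517284/ 3627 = 3726.85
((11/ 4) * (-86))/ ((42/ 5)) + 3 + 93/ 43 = -83047/ 3612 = -22.99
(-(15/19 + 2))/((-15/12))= 2.23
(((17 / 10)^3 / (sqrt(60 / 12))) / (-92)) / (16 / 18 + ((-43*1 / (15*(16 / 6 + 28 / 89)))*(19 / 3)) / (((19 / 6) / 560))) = 8799183*sqrt(5) / 886519360000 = 0.00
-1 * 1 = -1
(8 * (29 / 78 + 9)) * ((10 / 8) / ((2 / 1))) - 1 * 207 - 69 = -17873 / 78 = -229.14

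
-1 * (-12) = 12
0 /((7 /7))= 0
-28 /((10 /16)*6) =-112 /15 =-7.47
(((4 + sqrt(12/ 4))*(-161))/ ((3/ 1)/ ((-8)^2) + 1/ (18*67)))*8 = -28403712/ 263 - 7100928*sqrt(3)/ 263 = -154763.80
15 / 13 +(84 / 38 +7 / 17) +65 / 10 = 86299 / 8398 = 10.28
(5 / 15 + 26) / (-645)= -79 / 1935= -0.04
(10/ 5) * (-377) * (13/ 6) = -4901/ 3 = -1633.67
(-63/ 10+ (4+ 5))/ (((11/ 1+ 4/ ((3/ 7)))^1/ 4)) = 162/ 305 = 0.53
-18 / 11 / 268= -0.01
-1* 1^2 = -1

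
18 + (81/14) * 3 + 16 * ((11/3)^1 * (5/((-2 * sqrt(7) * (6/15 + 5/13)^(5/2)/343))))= 495/14 - 91091000 * sqrt(23205)/397953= -34833.24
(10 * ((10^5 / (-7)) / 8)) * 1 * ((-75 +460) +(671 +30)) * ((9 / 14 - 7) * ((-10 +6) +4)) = 0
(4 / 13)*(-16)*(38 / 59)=-2432 / 767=-3.17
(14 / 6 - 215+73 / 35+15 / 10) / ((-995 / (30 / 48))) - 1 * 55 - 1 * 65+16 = -34725373 / 334320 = -103.87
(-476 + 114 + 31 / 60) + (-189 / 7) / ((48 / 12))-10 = -378.23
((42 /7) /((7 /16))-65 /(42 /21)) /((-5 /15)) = 789 /14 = 56.36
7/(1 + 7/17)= 119/24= 4.96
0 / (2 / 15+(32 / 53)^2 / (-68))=0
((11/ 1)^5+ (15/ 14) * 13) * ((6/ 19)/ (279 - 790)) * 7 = -6764727/ 9709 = -696.75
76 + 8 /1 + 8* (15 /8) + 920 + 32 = 1051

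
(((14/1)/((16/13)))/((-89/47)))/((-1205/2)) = 4277/428980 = 0.01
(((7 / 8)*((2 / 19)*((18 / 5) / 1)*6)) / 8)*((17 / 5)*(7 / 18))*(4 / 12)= 833 / 7600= 0.11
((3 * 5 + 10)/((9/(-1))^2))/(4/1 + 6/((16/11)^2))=128/2835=0.05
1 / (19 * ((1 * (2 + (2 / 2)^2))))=1 / 57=0.02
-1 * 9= -9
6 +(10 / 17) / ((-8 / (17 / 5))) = 23 / 4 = 5.75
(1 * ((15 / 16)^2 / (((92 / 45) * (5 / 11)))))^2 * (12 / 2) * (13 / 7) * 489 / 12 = 3154188448125 / 7765753856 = 406.17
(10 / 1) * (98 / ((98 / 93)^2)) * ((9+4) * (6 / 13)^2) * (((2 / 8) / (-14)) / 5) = -77841 / 8918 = -8.73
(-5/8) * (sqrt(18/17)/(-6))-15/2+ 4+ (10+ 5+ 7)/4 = 2.11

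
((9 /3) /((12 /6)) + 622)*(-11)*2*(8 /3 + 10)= -521246 /3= -173748.67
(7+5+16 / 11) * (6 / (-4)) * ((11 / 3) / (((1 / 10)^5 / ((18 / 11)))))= -133200000 / 11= -12109090.91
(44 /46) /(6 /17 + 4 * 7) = 187 /5543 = 0.03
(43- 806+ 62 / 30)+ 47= -713.93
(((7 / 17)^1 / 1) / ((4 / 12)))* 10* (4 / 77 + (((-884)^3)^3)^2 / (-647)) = -251045678671927830490056656668244315438399555962153128120 / 120989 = -2074946306457015352553180000000000000000000000000000.00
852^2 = 725904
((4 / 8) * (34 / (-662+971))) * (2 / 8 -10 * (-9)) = 6137 / 1236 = 4.97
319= 319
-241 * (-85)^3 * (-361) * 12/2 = -320576934750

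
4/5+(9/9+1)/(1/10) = 104/5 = 20.80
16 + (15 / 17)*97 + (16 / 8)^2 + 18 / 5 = 9281 / 85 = 109.19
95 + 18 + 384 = 497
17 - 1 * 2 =15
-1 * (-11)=11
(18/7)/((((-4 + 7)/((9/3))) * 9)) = 2/7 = 0.29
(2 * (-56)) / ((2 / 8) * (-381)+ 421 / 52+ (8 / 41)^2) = 349648 / 271963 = 1.29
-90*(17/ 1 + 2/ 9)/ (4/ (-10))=3875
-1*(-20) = 20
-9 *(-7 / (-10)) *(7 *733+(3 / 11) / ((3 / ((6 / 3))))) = -3555909 / 110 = -32326.45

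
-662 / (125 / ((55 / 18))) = -3641 / 225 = -16.18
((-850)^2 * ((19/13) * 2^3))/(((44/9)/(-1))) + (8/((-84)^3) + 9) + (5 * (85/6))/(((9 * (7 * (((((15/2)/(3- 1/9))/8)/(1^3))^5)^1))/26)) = -32680763421139300639049/19002587564961000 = -1719805.96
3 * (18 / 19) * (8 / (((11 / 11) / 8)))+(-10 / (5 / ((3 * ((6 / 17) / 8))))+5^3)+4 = 200667 / 646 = 310.63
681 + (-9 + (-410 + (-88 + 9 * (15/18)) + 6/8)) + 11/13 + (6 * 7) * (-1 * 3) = 2969/52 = 57.10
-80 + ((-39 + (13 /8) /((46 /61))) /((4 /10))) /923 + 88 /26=-52114771 /679328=-76.72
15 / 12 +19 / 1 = 81 / 4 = 20.25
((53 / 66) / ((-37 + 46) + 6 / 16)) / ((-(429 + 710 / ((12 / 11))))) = -424 / 5345175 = -0.00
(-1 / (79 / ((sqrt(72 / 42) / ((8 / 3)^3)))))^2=2187 / 2863071232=0.00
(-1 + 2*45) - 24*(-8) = 281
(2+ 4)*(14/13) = 84/13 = 6.46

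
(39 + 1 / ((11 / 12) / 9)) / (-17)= -537 / 187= -2.87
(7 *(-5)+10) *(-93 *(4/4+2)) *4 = 27900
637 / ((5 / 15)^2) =5733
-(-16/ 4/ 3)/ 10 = 2/ 15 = 0.13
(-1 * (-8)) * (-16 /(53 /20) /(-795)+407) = 27438824 /8427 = 3256.06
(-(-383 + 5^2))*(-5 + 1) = -1432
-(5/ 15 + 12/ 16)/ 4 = -13/ 48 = -0.27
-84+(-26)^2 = 592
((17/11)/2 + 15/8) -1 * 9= -559/88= -6.35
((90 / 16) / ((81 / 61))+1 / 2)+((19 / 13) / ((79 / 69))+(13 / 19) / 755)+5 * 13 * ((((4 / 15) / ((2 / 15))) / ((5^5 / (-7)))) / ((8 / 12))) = 739426064147 / 132590835000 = 5.58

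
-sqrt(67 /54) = -sqrt(402) /18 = -1.11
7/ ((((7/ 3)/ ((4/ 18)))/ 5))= 10/ 3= 3.33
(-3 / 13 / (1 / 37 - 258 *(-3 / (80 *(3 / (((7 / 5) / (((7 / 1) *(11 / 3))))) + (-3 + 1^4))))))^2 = 55375502400 / 45670681849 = 1.21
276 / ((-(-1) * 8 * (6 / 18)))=207 / 2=103.50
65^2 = 4225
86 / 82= 43 / 41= 1.05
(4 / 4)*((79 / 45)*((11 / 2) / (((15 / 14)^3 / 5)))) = 1192268 / 30375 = 39.25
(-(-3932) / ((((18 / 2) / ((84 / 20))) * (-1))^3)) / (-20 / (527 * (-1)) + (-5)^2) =-101536036 / 6361875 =-15.96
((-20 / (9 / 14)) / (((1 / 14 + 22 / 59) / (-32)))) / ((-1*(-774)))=3700480 / 1278261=2.89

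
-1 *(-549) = 549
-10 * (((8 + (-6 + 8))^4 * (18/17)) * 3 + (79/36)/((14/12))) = -113406715/357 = -317665.87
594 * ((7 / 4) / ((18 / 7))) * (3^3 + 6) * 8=106722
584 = 584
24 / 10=12 / 5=2.40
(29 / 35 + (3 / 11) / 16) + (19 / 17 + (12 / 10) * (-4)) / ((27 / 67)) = -23445341 / 2827440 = -8.29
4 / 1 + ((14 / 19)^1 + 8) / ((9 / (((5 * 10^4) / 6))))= 4152052 / 513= 8093.67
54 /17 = 3.18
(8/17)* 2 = 0.94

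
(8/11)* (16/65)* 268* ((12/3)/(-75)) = -137216/53625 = -2.56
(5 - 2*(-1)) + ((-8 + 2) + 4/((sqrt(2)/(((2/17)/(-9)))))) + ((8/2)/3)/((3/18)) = 9 - 4*sqrt(2)/153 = 8.96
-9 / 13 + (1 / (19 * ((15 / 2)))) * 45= -0.38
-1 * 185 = -185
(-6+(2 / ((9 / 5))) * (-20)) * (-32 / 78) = 4064 / 351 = 11.58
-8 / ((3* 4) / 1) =-2 / 3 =-0.67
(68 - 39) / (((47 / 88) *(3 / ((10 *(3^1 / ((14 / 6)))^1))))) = 76560 / 329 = 232.71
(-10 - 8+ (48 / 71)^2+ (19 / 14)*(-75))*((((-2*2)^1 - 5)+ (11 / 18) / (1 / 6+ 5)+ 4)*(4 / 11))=231718876 / 1093897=211.83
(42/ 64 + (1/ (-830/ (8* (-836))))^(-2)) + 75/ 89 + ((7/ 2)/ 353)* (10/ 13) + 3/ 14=55507747246715/ 31969705960192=1.74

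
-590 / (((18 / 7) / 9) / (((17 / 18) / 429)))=-35105 / 7722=-4.55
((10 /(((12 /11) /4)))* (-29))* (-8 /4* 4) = 25520 /3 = 8506.67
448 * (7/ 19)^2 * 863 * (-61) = -1155619136/ 361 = -3201161.04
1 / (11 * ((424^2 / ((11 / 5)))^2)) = 11 / 807985254400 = 0.00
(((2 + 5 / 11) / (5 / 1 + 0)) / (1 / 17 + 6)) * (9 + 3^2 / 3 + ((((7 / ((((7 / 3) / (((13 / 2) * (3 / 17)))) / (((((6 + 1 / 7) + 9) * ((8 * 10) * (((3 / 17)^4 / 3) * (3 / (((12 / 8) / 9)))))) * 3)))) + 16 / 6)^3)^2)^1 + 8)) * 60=518108416636666481483806192082333552974540196311981813456 / 578201720144209450362584231692348445733359541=896068618591.18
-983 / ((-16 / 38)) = 18677 / 8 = 2334.62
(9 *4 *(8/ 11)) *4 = 1152/ 11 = 104.73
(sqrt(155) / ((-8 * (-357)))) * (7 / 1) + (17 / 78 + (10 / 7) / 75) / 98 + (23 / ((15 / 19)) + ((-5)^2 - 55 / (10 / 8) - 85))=-20029181 / 267540 + sqrt(155) / 408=-74.83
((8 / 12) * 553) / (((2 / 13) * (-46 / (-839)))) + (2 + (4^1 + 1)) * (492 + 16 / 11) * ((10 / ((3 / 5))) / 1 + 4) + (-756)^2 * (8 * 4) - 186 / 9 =27937613237 / 1518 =18404224.79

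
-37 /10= -3.70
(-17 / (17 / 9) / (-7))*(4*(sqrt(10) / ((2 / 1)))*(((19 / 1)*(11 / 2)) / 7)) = 1881*sqrt(10) / 49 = 121.39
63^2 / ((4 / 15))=59535 / 4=14883.75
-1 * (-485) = 485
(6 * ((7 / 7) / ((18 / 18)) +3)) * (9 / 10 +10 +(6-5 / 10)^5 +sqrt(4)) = 2421957 / 20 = 121097.85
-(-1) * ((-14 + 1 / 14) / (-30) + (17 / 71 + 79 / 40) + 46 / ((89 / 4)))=8397437 / 1769320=4.75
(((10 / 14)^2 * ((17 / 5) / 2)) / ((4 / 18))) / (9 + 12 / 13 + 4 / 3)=29835 / 86044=0.35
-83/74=-1.12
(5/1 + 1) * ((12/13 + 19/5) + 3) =3012/65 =46.34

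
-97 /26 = -3.73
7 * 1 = 7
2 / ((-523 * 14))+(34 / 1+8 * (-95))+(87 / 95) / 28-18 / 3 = -1018298639 / 1391180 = -731.97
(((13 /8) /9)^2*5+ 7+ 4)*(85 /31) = 30.61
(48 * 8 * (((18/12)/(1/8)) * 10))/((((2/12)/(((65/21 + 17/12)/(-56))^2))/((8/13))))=1104.47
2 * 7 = 14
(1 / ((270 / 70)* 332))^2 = 49 / 80353296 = 0.00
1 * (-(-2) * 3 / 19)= 6 / 19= 0.32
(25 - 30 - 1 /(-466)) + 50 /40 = -3493 /932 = -3.75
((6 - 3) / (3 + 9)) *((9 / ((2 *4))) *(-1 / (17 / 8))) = -9 / 68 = -0.13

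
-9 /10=-0.90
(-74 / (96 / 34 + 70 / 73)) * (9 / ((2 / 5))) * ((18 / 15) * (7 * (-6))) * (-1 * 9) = -468628902 / 2347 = -199671.45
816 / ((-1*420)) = -68 / 35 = -1.94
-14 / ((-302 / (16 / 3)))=0.25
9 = 9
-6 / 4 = -3 / 2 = -1.50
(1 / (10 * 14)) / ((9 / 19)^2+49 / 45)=3249 / 597352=0.01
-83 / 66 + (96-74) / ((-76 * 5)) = -4124 / 3135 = -1.32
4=4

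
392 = 392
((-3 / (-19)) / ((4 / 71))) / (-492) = -71 / 12464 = -0.01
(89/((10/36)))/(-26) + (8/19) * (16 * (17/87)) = -1182613/107445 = -11.01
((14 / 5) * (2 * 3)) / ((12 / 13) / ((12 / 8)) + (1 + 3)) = 91 / 25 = 3.64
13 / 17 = 0.76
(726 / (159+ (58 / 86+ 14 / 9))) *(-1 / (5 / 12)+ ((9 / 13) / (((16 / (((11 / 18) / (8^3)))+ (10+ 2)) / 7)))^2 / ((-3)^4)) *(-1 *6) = 42215340912178401 / 651053941785520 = 64.84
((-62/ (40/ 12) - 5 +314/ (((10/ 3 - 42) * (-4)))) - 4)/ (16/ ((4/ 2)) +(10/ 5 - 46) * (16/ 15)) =0.66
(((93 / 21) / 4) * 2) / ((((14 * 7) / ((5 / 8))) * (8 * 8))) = 155 / 702464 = 0.00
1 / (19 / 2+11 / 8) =8 / 87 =0.09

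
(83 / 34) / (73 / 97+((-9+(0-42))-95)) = -0.02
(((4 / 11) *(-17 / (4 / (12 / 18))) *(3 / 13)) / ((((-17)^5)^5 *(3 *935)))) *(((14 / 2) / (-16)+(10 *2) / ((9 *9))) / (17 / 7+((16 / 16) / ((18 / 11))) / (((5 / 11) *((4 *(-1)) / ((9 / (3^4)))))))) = -133 / 113603912432762398956781780854972924003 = -0.00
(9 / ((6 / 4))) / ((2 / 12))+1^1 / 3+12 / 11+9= 1532 / 33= 46.42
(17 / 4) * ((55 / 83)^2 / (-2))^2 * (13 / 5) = 404457625 / 759333136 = 0.53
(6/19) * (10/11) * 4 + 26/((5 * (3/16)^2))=1401904/9405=149.06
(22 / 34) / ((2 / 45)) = 495 / 34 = 14.56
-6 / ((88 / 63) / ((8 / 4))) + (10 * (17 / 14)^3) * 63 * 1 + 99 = 2626857 / 2156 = 1218.39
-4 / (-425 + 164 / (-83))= 332 / 35439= 0.01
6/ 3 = 2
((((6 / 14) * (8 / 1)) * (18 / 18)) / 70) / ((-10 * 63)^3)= -1 / 5105126250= -0.00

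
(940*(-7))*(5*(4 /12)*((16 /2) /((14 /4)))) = -25066.67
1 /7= 0.14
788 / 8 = 197 / 2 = 98.50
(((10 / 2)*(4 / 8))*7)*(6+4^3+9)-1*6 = 2753 / 2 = 1376.50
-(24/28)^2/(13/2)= -72/637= -0.11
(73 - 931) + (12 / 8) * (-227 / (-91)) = -155475 / 182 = -854.26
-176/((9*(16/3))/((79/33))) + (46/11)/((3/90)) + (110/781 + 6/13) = 10716617/91377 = 117.28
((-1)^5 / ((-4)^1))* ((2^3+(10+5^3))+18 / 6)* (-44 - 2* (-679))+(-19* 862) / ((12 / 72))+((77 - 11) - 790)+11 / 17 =-867516 / 17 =-51030.35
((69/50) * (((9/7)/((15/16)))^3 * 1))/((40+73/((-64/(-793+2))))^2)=1736441856/433091309196875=0.00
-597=-597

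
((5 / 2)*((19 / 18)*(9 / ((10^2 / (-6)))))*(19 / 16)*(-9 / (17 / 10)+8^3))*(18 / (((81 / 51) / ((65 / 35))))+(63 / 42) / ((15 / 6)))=-3534121771 / 190400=-18561.56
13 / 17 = 0.76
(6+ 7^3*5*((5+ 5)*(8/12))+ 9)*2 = 68690/3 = 22896.67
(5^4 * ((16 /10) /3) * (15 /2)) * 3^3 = 67500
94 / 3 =31.33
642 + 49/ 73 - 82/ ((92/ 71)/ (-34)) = 2794.28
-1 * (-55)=55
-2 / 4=-1 / 2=-0.50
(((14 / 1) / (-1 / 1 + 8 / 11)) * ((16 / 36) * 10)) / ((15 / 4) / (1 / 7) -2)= -24640 / 2619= -9.41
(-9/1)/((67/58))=-522/67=-7.79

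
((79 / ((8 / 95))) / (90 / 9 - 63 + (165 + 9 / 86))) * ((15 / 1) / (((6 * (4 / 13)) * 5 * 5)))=2.72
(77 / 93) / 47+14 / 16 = 31213 / 34968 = 0.89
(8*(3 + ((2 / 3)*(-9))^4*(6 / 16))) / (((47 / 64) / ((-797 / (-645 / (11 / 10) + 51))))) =731658752 / 92261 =7930.31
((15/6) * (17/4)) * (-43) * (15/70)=-10965/112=-97.90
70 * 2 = 140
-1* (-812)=812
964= 964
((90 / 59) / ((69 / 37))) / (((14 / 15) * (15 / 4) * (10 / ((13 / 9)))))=962 / 28497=0.03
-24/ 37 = -0.65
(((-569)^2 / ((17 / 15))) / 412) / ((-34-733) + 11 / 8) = -1942566 / 2144975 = -0.91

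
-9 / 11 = -0.82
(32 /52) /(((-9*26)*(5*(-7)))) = 4 /53235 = 0.00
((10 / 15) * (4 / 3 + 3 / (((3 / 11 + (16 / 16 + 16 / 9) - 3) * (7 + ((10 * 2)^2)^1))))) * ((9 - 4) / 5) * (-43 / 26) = -35303 / 21645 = -1.63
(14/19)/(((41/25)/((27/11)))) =1.10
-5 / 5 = -1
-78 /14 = -39 /7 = -5.57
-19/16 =-1.19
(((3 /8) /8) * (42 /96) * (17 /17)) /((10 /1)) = 21 /10240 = 0.00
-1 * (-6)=6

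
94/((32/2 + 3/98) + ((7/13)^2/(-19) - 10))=29579732/1892899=15.63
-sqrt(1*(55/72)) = -sqrt(110)/12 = -0.87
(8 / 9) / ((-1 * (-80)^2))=-1 / 7200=-0.00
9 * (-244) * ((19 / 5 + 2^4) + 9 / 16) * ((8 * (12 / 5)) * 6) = -5151288.96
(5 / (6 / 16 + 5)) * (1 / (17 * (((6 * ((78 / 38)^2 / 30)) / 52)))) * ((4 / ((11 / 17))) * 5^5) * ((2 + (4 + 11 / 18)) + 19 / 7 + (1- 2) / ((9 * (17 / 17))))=601065.60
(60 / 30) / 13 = 2 / 13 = 0.15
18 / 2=9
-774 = -774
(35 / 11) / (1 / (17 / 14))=85 / 22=3.86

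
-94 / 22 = -47 / 11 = -4.27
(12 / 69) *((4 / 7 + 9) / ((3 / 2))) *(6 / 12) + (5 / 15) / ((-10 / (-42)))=4721 / 2415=1.95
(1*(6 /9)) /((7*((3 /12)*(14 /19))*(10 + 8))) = 0.03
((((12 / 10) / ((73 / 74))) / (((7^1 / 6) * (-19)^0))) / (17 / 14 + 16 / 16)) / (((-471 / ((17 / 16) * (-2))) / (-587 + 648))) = 230214 / 1776455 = 0.13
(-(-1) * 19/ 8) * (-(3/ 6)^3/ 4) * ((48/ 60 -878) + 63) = 77349/ 1280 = 60.43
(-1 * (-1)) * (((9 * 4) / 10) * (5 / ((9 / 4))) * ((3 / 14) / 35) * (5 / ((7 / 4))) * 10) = 480 / 343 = 1.40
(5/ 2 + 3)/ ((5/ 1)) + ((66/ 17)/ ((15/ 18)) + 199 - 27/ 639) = 2470929/ 12070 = 204.72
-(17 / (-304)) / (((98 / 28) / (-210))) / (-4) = 255 / 304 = 0.84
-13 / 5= -2.60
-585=-585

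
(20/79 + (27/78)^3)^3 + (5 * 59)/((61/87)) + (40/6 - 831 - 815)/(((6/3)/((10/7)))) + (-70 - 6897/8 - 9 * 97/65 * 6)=-30226502659083308167130909/17145909997345240849920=-1762.90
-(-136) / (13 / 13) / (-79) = -1.72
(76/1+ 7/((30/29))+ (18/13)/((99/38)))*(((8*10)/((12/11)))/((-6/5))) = -1786745/351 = -5090.44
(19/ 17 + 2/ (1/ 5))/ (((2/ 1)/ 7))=1323/ 34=38.91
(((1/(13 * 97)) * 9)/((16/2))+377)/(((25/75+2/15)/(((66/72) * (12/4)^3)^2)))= 559125242775/1129856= 494864.16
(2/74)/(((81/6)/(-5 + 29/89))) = -832/88911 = -0.01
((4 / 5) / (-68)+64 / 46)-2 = -1213 / 1955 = -0.62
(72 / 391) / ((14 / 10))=360 / 2737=0.13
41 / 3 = 13.67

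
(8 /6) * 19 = 25.33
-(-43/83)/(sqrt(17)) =43* sqrt(17)/1411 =0.13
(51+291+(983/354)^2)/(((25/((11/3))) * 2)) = 482067971/18797400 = 25.65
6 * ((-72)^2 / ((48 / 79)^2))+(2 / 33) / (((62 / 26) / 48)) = 57461719 / 682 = 84254.72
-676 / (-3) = 676 / 3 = 225.33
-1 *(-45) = 45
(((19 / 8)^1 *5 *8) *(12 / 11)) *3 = 310.91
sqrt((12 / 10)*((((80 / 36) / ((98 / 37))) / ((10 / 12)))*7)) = 2*sqrt(2590) / 35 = 2.91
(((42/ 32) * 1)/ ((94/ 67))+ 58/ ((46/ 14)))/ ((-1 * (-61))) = 642985/ 2110112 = 0.30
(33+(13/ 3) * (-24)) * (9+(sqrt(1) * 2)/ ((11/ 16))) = -9301/ 11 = -845.55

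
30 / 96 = 5 / 16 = 0.31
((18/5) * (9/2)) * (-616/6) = -8316/5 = -1663.20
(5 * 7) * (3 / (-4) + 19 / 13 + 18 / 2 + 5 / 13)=18375 / 52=353.37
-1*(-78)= 78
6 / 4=3 / 2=1.50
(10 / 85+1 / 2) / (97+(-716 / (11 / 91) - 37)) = -231 / 2192864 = -0.00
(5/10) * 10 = 5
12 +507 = 519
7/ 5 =1.40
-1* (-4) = 4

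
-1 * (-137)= 137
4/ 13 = 0.31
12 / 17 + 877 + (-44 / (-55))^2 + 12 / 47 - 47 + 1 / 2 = 33242443 / 39950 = 832.10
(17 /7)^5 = 1419857 /16807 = 84.48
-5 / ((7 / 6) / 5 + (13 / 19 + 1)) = -2850 / 1093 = -2.61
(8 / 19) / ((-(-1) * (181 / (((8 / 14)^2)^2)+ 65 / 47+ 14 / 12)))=288768 / 1165991107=0.00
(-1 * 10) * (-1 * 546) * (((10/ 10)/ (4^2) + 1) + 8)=197925/ 4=49481.25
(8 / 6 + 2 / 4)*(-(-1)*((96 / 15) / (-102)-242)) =-339493 / 765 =-443.78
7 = 7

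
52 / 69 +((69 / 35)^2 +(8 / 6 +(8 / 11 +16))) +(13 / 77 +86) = 33741408 / 309925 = 108.87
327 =327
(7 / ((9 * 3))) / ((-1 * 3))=-7 / 81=-0.09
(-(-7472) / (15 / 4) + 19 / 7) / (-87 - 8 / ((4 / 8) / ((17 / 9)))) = -628503 / 36925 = -17.02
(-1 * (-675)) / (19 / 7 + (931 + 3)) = 4725 / 6557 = 0.72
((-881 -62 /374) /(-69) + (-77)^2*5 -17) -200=126624754 /4301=29440.77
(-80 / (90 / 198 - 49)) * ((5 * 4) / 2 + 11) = 34.61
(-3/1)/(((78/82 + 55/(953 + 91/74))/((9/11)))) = -78168591/32128547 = -2.43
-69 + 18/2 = -60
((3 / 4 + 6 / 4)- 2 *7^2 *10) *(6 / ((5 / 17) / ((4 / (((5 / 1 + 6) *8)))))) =-199461 / 220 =-906.64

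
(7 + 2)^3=729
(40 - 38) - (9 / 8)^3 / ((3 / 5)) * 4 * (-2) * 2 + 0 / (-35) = 1279 / 32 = 39.97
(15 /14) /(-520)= -3 /1456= -0.00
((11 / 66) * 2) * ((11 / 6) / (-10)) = -11 / 180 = -0.06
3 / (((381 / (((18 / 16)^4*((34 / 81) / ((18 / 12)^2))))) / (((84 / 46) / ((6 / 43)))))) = 46053 / 1495552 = 0.03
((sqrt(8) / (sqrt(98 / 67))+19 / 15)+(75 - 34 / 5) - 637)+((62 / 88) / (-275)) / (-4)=-565.19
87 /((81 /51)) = 54.78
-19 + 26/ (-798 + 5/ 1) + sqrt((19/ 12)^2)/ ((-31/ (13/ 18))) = -7789123/ 408456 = -19.07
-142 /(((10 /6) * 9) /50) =-1420 /3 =-473.33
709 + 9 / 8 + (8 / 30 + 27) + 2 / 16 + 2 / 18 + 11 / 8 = 266041 / 360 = 739.00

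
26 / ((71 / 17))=442 / 71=6.23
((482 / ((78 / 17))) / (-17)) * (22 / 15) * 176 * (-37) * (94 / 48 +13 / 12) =315055444 / 1755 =179518.77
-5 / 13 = -0.38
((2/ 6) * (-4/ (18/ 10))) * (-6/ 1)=40/ 9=4.44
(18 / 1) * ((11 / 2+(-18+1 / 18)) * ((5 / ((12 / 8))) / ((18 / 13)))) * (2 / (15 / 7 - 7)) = 101920 / 459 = 222.05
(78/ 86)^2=1521/ 1849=0.82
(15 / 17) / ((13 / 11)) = 165 / 221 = 0.75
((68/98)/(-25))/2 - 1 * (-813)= 995908/1225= 812.99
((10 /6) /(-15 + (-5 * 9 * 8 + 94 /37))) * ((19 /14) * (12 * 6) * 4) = -168720 /96467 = -1.75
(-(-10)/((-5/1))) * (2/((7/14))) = -8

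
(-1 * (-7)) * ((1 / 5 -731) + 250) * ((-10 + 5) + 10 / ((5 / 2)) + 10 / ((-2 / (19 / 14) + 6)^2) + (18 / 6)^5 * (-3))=4539748458 / 1849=2455245.24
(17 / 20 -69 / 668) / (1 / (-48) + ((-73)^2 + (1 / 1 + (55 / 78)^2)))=15173496 / 108318264955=0.00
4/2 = 2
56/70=4/5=0.80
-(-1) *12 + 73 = 85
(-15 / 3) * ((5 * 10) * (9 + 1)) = -2500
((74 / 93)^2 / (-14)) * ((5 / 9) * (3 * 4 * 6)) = -109520 / 60543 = -1.81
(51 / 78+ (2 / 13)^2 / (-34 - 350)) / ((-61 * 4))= -10607 / 3958656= -0.00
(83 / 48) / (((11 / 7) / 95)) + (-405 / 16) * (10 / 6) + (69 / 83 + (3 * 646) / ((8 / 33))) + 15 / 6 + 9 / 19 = 1677885833 / 208164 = 8060.40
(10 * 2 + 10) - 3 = 27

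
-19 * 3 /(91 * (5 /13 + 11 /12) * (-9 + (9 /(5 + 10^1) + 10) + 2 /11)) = -18810 /69629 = -0.27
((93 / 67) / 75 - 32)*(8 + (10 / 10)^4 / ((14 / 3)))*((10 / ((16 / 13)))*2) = -4268.96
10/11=0.91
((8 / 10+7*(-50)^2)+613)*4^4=23185664 / 5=4637132.80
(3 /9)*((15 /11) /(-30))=-1 /66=-0.02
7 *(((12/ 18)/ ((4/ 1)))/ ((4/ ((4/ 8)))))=7/ 48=0.15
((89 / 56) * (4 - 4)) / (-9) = 0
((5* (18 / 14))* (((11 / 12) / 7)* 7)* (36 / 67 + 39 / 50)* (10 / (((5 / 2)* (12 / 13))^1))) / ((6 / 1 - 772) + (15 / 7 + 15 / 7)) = -631059 / 14289760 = -0.04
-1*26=-26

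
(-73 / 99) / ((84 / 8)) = -146 / 2079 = -0.07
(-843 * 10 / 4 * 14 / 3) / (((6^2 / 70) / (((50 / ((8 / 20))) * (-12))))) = 86056250 / 3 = 28685416.67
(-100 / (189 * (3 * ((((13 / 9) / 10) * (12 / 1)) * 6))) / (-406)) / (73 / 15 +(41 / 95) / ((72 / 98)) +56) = 23750 / 34942732461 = 0.00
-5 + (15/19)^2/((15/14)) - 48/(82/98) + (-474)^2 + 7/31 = 103060068886/458831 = 224614.44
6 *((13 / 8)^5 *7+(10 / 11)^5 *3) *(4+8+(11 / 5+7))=68117215853559 / 6596648960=10326.03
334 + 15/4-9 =1315/4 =328.75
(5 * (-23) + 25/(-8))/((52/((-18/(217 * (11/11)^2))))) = 1215/6448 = 0.19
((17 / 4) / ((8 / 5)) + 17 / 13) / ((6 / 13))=1649 / 192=8.59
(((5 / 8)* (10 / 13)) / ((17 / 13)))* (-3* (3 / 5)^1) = -45 / 68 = -0.66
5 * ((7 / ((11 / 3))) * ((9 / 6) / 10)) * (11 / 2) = 63 / 8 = 7.88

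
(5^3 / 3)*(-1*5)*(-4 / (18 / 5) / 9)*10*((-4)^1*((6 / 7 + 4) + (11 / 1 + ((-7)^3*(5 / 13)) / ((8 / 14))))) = 4891437500 / 22113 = 221201.89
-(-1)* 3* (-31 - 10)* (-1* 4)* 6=2952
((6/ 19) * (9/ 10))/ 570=9/ 18050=0.00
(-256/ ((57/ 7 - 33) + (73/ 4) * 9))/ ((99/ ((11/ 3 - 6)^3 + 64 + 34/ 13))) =-135640064/ 135625347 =-1.00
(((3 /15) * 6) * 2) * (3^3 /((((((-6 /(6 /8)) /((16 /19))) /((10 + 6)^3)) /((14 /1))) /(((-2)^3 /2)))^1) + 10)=148637928 /95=1564609.77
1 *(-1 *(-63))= 63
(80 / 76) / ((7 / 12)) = 240 / 133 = 1.80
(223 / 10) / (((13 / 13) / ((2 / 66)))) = 223 / 330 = 0.68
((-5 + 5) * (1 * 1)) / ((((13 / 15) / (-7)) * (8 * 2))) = 0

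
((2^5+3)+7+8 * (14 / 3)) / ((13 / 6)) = 476 / 13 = 36.62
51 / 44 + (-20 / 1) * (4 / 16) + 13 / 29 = -4329 / 1276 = -3.39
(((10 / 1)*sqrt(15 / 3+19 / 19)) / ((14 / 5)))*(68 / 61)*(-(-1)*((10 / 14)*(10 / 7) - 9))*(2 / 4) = -332350*sqrt(6) / 20923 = -38.91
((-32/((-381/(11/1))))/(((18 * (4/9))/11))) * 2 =968/381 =2.54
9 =9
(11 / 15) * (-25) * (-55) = 3025 / 3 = 1008.33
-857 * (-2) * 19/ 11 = 32566/ 11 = 2960.55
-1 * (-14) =14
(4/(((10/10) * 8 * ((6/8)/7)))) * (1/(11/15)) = 70/11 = 6.36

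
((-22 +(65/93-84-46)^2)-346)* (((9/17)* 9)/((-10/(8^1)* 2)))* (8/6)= -3394027032/81685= -41550.19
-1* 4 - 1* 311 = -315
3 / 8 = 0.38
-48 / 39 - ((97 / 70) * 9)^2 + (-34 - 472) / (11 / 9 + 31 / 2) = -512284111 / 2739100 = -187.03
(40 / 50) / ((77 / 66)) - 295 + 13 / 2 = -20147 / 70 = -287.81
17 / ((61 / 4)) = 68 / 61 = 1.11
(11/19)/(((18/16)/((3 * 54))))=1584/19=83.37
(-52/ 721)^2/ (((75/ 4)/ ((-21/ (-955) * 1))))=10816/ 1773029125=0.00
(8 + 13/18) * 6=157/3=52.33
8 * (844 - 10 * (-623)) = 56592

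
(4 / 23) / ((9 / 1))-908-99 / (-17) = -3174691 / 3519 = -902.16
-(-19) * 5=95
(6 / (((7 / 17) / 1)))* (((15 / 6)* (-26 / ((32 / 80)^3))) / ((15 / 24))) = -165750 / 7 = -23678.57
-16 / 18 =-8 / 9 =-0.89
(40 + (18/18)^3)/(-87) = -41/87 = -0.47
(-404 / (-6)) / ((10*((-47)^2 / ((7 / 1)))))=707 / 33135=0.02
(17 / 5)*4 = 68 / 5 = 13.60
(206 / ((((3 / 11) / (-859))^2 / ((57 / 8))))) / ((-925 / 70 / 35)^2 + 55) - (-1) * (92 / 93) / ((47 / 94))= 4335060132715681 / 16417259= 264055049.18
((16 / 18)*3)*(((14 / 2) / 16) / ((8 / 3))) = 7 / 16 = 0.44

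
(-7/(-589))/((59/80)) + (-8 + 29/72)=-18968477/2502072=-7.58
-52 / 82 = -26 / 41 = -0.63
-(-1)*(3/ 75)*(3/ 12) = 1/ 100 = 0.01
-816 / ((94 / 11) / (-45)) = 201960 / 47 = 4297.02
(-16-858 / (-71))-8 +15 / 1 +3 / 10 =2403 / 710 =3.38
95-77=18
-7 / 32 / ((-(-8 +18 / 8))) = -7 / 184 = -0.04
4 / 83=0.05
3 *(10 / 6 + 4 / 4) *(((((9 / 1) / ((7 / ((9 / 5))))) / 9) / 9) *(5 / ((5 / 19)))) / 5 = 152 / 175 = 0.87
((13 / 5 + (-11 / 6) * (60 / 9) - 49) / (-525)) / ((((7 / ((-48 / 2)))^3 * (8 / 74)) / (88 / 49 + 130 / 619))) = -760133664256 / 9103091375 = -83.50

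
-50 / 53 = -0.94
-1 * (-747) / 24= 249 / 8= 31.12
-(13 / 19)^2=-169 / 361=-0.47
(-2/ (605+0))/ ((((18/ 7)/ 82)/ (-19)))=2.00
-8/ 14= -4/ 7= -0.57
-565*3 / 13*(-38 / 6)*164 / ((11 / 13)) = 1760540 / 11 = 160049.09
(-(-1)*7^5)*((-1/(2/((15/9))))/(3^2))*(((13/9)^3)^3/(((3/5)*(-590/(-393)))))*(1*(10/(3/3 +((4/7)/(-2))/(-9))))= -62860286854678495/137146853106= -458342.90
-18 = -18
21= 21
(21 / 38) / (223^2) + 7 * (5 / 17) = 66139927 / 32124934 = 2.06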